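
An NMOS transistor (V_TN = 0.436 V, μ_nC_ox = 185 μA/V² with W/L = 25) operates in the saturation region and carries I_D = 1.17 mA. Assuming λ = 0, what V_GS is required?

k_n = μ_nC_ox · (W/L) = 4.625 mA/V².
In saturation I_D = ½ k_n (V_GS − V_TN)², so V_GS − V_TN = √(2 I_D / k_n) = √(2 × 1.17 / 4.625) = 0.711 V.
V_GS = 0.436 + 0.711 = 1.15 V.

V_GS = 1.15 V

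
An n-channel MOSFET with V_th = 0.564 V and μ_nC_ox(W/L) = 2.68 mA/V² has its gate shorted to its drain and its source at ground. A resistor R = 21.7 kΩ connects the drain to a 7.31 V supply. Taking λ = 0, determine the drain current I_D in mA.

I_D = 0.289 mA

With gate tied to drain, V_GS = V_DS ≥ V_GS − V_th, so the device is in saturation.
KCL at the drain: ½ k_n (V_GS − V_th)² = (V_DD − V_GS)/R.
Let x = V_GS − 0.564. Then 29.1 x² + x − 6.746 = 0, giving x = 0.465 V (positive root), so V_GS = 1.03 V.
I_D = (V_DD − V_GS)/R = (7.31 − 1.03) / 21.7 = 0.289 mA.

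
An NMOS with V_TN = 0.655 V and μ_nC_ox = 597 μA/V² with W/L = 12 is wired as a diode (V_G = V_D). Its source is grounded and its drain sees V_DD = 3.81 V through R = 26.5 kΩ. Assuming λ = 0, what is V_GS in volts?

With gate tied to drain, V_GS = V_DS ≥ V_GS − V_TN, so the device is in saturation.
k_n = μ_nC_ox · (W/L) = 7.164 mA/V².
KCL at the drain: ½ k_n (V_GS − V_TN)² = (V_DD − V_GS)/R.
Let x = V_GS − 0.655. Then 94.9 x² + x − 3.155 = 0, giving x = 0.177 V (positive root), so V_GS = 0.832 V.
I_D = (V_DD − V_GS)/R = (3.81 − 0.832) / 26.5 = 0.112 mA.

V_GS = 0.832 V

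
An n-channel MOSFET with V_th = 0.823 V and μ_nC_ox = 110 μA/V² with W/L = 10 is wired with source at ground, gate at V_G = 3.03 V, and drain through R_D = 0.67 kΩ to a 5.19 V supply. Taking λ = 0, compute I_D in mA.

V_GS = V_G = 3.03 V, so V_ov = 3.03 − 0.823 = 2.21 V.
k_n = μ_nC_ox · (W/L) = 1.1 mA/V².
Assume saturation: I_D = ½ k_n V_ov² = 0.5 × 1.1 × 2.21² = 2.68 mA, giving V_DS = V_DD − I_D R_D = 5.19 − 2.68 × 0.67 = 3.4 V.
V_DS = 3.4 V ≥ V_ov = 2.21 V, confirming saturation.

I_D = 2.68 mA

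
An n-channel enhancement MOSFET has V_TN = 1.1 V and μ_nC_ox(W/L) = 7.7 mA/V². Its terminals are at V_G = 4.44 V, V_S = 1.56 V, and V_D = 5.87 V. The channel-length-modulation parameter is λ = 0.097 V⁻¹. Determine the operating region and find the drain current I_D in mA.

V_GS = V_G − V_S = 4.44 − 1.56 = 2.88 V; V_DS = V_D − V_S = 5.87 − 1.56 = 4.31 V.
V_ov = V_GS − V_TN = 2.88 − 1.1 = 1.78 V.
Since V_DS = 4.31 V ≥ V_ov = 1.78 V, the device is in saturation.
I_D = ½ k_n V_ov² (1 + λ V_DS) = 0.5 × 7.7 × 1.78² × (1 + 0.097 × 4.31) = 17.3 mA.

Saturation; I_D = 17.3 mA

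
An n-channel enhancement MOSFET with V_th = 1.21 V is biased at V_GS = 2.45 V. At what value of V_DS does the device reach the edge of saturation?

V_DS,sat = 1.24 V

The boundary between triode and saturation is V_DS = V_GS − V_th = V_ov.
V_ov = 2.45 − 1.21 = 1.24 V.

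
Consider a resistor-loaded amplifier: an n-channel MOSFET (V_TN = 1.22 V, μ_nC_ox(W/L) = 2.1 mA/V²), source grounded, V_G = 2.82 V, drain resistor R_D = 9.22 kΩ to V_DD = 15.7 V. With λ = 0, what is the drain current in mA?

I_D = 1.64 mA

V_GS = V_G = 2.82 V, so V_ov = 2.82 − 1.22 = 1.6 V.
Assume saturation: I_D = ½ k_n V_ov² = 0.5 × 2.1 × 1.6² = 2.69 mA, giving V_DS = V_DD − I_D R_D = 15.7 − 2.69 × 9.22 = -9.08 V.
But -9.08 V < V_ov = 1.6 V, so the device is actually in triode.
In triode I_D = k_n[V_ov V_DS − ½ V_DS²] and I_D = (V_DD − V_DS)/R_D. Equating: 9.68 V_DS² − 31.98 V_DS + 15.7 = 0, giving V_DS = 0.6 V (the root below V_ov).
I_D = (15.7 − 0.6) / 9.22 = 1.64 mA.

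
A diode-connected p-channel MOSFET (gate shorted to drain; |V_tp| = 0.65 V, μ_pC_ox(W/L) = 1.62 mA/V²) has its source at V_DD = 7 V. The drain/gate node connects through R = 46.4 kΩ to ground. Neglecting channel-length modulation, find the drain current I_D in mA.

I_D = 0.128 mA

With gate tied to drain, V_SG = V_SD ≥ V_SG − |V_tp|, so the device is in saturation.
KCL at the drain: ½ k_p (V_SG − |V_tp|)² = (V_DD − V_SG)/R.
Let x = V_SG − 0.65. Then 37.6 x² + x − 6.35 = 0, giving x = 0.398 V (positive root), so V_SG = 1.05 V.
I_D = (V_DD − V_SG)/R = (7 − 1.05) / 46.4 = 0.128 mA.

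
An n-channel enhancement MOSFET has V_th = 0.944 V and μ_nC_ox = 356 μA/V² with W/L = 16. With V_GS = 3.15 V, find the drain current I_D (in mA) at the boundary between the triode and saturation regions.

At the boundary V_DS = V_ov = V_GS − V_th = 3.15 − 0.944 = 2.21 V.
k_n = μ_nC_ox · (W/L) = 5.696 mA/V².
I_D = ½ k_n V_ov² = 0.5 × 5.696 × 2.21² = 13.9 mA.

I_D = 13.9 mA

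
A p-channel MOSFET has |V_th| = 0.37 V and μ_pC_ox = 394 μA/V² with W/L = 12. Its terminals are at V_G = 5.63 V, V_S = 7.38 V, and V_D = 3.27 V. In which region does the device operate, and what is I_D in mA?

V_SG = V_S − V_G = 7.38 − 5.63 = 1.75 V; V_SD = V_S − V_D = 7.38 − 3.27 = 4.11 V.
k_p = μ_pC_ox · (W/L) = 4.728 mA/V².
V_ov = V_SG − |V_th| = 1.75 − 0.37 = 1.38 V.
Since V_SD = 4.11 V ≥ V_ov = 1.38 V, the device is in saturation.
I_D = ½ k_p V_ov² = 0.5 × 4.728 × 1.38² = 4.5 mA.

Saturation; I_D = 4.50 mA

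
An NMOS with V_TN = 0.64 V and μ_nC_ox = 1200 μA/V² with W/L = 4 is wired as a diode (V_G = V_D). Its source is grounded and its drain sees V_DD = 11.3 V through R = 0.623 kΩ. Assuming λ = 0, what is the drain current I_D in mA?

With gate tied to drain, V_GS = V_DS ≥ V_GS − V_TN, so the device is in saturation.
k_n = μ_nC_ox · (W/L) = 4.8 mA/V².
KCL at the drain: ½ k_n (V_GS − V_TN)² = (V_DD − V_GS)/R.
Let x = V_GS − 0.64. Then 1.5 x² + x − 10.66 = 0, giving x = 2.36 V (positive root), so V_GS = 3 V.
I_D = (V_DD − V_GS)/R = (11.3 − 3) / 0.623 = 13.3 mA.

I_D = 13.3 mA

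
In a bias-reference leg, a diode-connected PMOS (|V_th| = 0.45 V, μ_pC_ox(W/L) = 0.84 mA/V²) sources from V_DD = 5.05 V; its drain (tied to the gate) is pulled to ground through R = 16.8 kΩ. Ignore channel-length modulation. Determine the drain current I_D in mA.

I_D = 0.230 mA

With gate tied to drain, V_SG = V_SD ≥ V_SG − |V_th|, so the device is in saturation.
KCL at the drain: ½ k_p (V_SG − |V_th|)² = (V_DD − V_SG)/R.
Let x = V_SG − 0.45. Then 7.06 x² + x − 4.6 = 0, giving x = 0.74 V (positive root), so V_SG = 1.19 V.
I_D = (V_DD − V_SG)/R = (5.05 − 1.19) / 16.8 = 0.23 mA.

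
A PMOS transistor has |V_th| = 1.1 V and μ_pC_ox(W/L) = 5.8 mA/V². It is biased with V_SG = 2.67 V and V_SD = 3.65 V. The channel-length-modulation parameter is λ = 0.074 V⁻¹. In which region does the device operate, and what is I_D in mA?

Saturation; I_D = 9.08 mA

V_ov = V_SG − |V_th| = 2.67 − 1.1 = 1.57 V.
Since V_SD = 3.65 V ≥ V_ov = 1.57 V, the device is in saturation.
I_D = ½ k_p V_ov² (1 + λ V_SD) = 0.5 × 5.8 × 1.57² × (1 + 0.074 × 3.65) = 9.08 mA.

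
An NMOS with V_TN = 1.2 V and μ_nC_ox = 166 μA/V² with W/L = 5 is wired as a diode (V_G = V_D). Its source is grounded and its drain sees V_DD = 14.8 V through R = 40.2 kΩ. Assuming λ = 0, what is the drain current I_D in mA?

With gate tied to drain, V_GS = V_DS ≥ V_GS − V_TN, so the device is in saturation.
k_n = μ_nC_ox · (W/L) = 0.83 mA/V².
KCL at the drain: ½ k_n (V_GS − V_TN)² = (V_DD − V_GS)/R.
Let x = V_GS − 1.2. Then 16.7 x² + x − 13.6 = 0, giving x = 0.873 V (positive root), so V_GS = 2.07 V.
I_D = (V_DD − V_GS)/R = (14.8 − 2.07) / 40.2 = 0.317 mA.

I_D = 0.317 mA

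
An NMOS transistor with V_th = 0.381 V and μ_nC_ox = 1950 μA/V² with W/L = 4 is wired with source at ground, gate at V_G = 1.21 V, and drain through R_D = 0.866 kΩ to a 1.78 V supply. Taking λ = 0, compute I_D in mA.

V_GS = V_G = 1.21 V, so V_ov = 1.21 − 0.381 = 0.829 V.
k_n = μ_nC_ox · (W/L) = 7.8 mA/V².
Assume saturation: I_D = ½ k_n V_ov² = 0.5 × 7.8 × 0.829² = 2.68 mA, giving V_DS = V_DD − I_D R_D = 1.78 − 2.68 × 0.866 = -0.541 V.
But -0.541 V < V_ov = 0.829 V, so the device is actually in triode.
In triode I_D = k_n[V_ov V_DS − ½ V_DS²] and I_D = (V_DD − V_DS)/R_D. Equating: 3.38 V_DS² − 6.6 V_DS + 1.78 = 0, giving V_DS = 0.323 V (the root below V_ov).
I_D = (1.78 − 0.323) / 0.866 = 1.68 mA.

I_D = 1.68 mA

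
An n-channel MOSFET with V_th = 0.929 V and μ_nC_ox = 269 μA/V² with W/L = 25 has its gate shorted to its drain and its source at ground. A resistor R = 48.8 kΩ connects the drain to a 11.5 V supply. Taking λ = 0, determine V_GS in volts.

With gate tied to drain, V_GS = V_DS ≥ V_GS − V_th, so the device is in saturation.
k_n = μ_nC_ox · (W/L) = 6.725 mA/V².
KCL at the drain: ½ k_n (V_GS − V_th)² = (V_DD − V_GS)/R.
Let x = V_GS − 0.929. Then 164 x² + x − 10.57 = 0, giving x = 0.251 V (positive root), so V_GS = 1.18 V.
I_D = (V_DD − V_GS)/R = (11.5 − 1.18) / 48.8 = 0.211 mA.

V_GS = 1.18 V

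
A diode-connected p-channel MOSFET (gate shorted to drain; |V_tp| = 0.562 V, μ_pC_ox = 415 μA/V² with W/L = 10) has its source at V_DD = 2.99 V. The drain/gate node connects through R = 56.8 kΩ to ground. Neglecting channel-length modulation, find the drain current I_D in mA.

I_D = 0.0403 mA

With gate tied to drain, V_SG = V_SD ≥ V_SG − |V_tp|, so the device is in saturation.
k_p = μ_pC_ox · (W/L) = 4.15 mA/V².
KCL at the drain: ½ k_p (V_SG − |V_tp|)² = (V_DD − V_SG)/R.
Let x = V_SG − 0.562. Then 118 x² + x − 2.428 = 0, giving x = 0.139 V (positive root), so V_SG = 0.701 V.
I_D = (V_DD − V_SG)/R = (2.99 − 0.701) / 56.8 = 0.0403 mA.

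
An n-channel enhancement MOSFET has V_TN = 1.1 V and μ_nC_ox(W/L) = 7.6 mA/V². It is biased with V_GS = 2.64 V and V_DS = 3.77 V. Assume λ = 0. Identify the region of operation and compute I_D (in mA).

Saturation; I_D = 9.01 mA

V_ov = V_GS − V_TN = 2.64 − 1.1 = 1.54 V.
Since V_DS = 3.77 V ≥ V_ov = 1.54 V, the device is in saturation.
I_D = ½ k_n V_ov² = 0.5 × 7.6 × 1.54² = 9.01 mA.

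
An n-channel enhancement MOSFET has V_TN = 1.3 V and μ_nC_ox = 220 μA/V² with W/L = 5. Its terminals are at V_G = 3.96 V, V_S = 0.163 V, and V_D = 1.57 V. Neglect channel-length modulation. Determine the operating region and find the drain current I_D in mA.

V_GS = V_G − V_S = 3.96 − 0.163 = 3.8 V; V_DS = V_D − V_S = 1.57 − 0.163 = 1.41 V.
k_n = μ_nC_ox · (W/L) = 1.1 mA/V².
V_ov = V_GS − V_TN = 3.8 − 1.3 = 2.5 V.
Since V_DS = 1.41 V < V_ov = 2.5 V, the device is in the triode region.
I_D = k_n [V_ov · V_DS − ½ V_DS²] = 1.1 × [2.5 × 1.41 − 0.5 × 1.41²] = 2.78 mA.

Triode; I_D = 2.78 mA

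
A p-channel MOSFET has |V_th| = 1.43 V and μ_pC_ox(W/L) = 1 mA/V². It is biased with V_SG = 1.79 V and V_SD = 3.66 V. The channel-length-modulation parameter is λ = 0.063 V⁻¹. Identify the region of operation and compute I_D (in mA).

Saturation; I_D = 0.0797 mA

V_ov = V_SG − |V_th| = 1.79 − 1.43 = 0.36 V.
Since V_SD = 3.66 V ≥ V_ov = 0.36 V, the device is in saturation.
I_D = ½ k_p V_ov² (1 + λ V_SD) = 0.5 × 1 × 0.36² × (1 + 0.063 × 3.66) = 0.0797 mA.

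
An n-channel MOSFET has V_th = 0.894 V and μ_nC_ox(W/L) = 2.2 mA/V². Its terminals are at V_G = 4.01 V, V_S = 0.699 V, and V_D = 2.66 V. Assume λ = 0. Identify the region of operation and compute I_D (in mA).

Triode; I_D = 6.20 mA

V_GS = V_G − V_S = 4.01 − 0.699 = 3.31 V; V_DS = V_D − V_S = 2.66 − 0.699 = 1.96 V.
V_ov = V_GS − V_th = 3.31 − 0.894 = 2.42 V.
Since V_DS = 1.96 V < V_ov = 2.42 V, the device is in the triode region.
I_D = k_n [V_ov · V_DS − ½ V_DS²] = 2.2 × [2.42 × 1.96 − 0.5 × 1.96²] = 6.2 mA.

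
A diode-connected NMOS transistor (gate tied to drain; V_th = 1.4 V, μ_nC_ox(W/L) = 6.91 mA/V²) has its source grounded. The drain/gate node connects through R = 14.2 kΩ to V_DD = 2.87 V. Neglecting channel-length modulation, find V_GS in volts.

V_GS = 1.56 V

With gate tied to drain, V_GS = V_DS ≥ V_GS − V_th, so the device is in saturation.
KCL at the drain: ½ k_n (V_GS − V_th)² = (V_DD − V_GS)/R.
Let x = V_GS − 1.4. Then 49.1 x² + x − 1.47 = 0, giving x = 0.163 V (positive root), so V_GS = 1.56 V.
I_D = (V_DD − V_GS)/R = (2.87 − 1.56) / 14.2 = 0.092 mA.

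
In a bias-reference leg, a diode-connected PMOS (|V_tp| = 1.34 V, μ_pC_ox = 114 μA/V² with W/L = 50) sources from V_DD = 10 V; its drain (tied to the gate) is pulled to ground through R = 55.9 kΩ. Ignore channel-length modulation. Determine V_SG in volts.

V_SG = 1.57 V

With gate tied to drain, V_SG = V_SD ≥ V_SG − |V_tp|, so the device is in saturation.
k_p = μ_pC_ox · (W/L) = 5.7 mA/V².
KCL at the drain: ½ k_p (V_SG − |V_tp|)² = (V_DD − V_SG)/R.
Let x = V_SG − 1.34. Then 159 x² + x − 8.66 = 0, giving x = 0.23 V (positive root), so V_SG = 1.57 V.
I_D = (V_DD − V_SG)/R = (10 − 1.57) / 55.9 = 0.151 mA.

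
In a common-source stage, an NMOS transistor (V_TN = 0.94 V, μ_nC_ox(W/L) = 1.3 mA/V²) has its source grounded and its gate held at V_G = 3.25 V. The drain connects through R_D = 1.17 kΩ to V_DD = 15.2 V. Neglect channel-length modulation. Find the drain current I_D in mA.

I_D = 3.47 mA

V_GS = V_G = 3.25 V, so V_ov = 3.25 − 0.94 = 2.31 V.
Assume saturation: I_D = ½ k_n V_ov² = 0.5 × 1.3 × 2.31² = 3.47 mA, giving V_DS = V_DD − I_D R_D = 15.2 − 3.47 × 1.17 = 11.1 V.
V_DS = 11.1 V ≥ V_ov = 2.31 V, confirming saturation.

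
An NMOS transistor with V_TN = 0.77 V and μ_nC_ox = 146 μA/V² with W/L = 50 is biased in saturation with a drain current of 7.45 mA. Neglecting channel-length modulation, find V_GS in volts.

V_GS = 2.20 V

k_n = μ_nC_ox · (W/L) = 7.3 mA/V².
In saturation I_D = ½ k_n (V_GS − V_TN)², so V_GS − V_TN = √(2 I_D / k_n) = √(2 × 7.45 / 7.3) = 1.43 V.
V_GS = 0.77 + 1.43 = 2.2 V.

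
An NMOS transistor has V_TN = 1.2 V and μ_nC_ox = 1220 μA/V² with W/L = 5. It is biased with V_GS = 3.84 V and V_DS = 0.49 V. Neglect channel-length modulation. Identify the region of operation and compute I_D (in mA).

k_n = μ_nC_ox · (W/L) = 6.1 mA/V².
V_ov = V_GS − V_TN = 3.84 − 1.2 = 2.64 V.
Since V_DS = 0.49 V < V_ov = 2.64 V, the device is in the triode region.
I_D = k_n [V_ov · V_DS − ½ V_DS²] = 6.1 × [2.64 × 0.49 − 0.5 × 0.49²] = 7.16 mA.

Triode; I_D = 7.16 mA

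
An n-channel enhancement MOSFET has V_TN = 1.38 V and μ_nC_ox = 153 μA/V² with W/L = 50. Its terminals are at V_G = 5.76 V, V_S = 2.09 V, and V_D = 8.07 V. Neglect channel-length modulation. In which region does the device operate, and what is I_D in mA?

Saturation; I_D = 20.1 mA

V_GS = V_G − V_S = 5.76 − 2.09 = 3.67 V; V_DS = V_D − V_S = 8.07 − 2.09 = 5.98 V.
k_n = μ_nC_ox · (W/L) = 7.65 mA/V².
V_ov = V_GS − V_TN = 3.67 − 1.38 = 2.29 V.
Since V_DS = 5.98 V ≥ V_ov = 2.29 V, the device is in saturation.
I_D = ½ k_n V_ov² = 0.5 × 7.65 × 2.29² = 20.1 mA.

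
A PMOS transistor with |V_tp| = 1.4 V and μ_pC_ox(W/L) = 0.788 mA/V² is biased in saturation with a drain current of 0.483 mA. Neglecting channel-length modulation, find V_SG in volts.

In saturation I_D = ½ k_p (V_SG − |V_tp|)², so V_SG − |V_tp| = √(2 I_D / k_p) = √(2 × 0.483 / 0.788) = 1.11 V.
V_SG = 1.4 + 1.11 = 2.51 V.

V_SG = 2.51 V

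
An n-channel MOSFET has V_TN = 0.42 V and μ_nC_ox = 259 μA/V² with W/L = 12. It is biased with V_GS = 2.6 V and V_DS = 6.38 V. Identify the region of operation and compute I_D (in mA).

Saturation; I_D = 7.39 mA

k_n = μ_nC_ox · (W/L) = 3.108 mA/V².
V_ov = V_GS − V_TN = 2.6 − 0.42 = 2.18 V.
Since V_DS = 6.38 V ≥ V_ov = 2.18 V, the device is in saturation.
I_D = ½ k_n V_ov² = 0.5 × 3.108 × 2.18² = 7.39 mA.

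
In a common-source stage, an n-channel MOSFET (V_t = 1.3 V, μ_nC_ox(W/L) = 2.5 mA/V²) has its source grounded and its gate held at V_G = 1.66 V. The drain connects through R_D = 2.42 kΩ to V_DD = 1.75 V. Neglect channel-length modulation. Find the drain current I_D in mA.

V_GS = V_G = 1.66 V, so V_ov = 1.66 − 1.3 = 0.36 V.
Assume saturation: I_D = ½ k_n V_ov² = 0.5 × 2.5 × 0.36² = 0.162 mA, giving V_DS = V_DD − I_D R_D = 1.75 − 0.162 × 2.42 = 1.36 V.
V_DS = 1.36 V ≥ V_ov = 0.36 V, confirming saturation.

I_D = 0.162 mA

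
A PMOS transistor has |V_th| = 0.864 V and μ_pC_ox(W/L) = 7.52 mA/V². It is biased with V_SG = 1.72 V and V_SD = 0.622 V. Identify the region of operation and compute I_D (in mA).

Triode; I_D = 2.55 mA

V_ov = V_SG − |V_th| = 1.72 − 0.864 = 0.856 V.
Since V_SD = 0.622 V < V_ov = 0.856 V, the device is in the triode region.
I_D = k_p [V_ov · V_SD − ½ V_SD²] = 7.52 × [0.856 × 0.622 − 0.5 × 0.622²] = 2.55 mA.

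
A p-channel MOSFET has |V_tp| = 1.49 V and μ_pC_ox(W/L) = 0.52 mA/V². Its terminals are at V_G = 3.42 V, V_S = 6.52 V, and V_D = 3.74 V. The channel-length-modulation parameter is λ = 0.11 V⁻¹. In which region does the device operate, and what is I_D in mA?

Saturation; I_D = 0.880 mA

V_SG = V_S − V_G = 6.52 − 3.42 = 3.1 V; V_SD = V_S − V_D = 6.52 − 3.74 = 2.78 V.
V_ov = V_SG − |V_tp| = 3.1 − 1.49 = 1.61 V.
Since V_SD = 2.78 V ≥ V_ov = 1.61 V, the device is in saturation.
I_D = ½ k_p V_ov² (1 + λ V_SD) = 0.5 × 0.52 × 1.61² × (1 + 0.11 × 2.78) = 0.88 mA.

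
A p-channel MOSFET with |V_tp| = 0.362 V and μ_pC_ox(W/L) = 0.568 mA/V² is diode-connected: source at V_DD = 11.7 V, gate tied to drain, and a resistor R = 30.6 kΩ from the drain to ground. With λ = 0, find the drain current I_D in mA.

With gate tied to drain, V_SG = V_SD ≥ V_SG − |V_tp|, so the device is in saturation.
KCL at the drain: ½ k_p (V_SG − |V_tp|)² = (V_DD − V_SG)/R.
Let x = V_SG − 0.362. Then 8.69 x² + x − 11.34 = 0, giving x = 1.09 V (positive root), so V_SG = 1.45 V.
I_D = (V_DD − V_SG)/R = (11.7 − 1.45) / 30.6 = 0.335 mA.

I_D = 0.335 mA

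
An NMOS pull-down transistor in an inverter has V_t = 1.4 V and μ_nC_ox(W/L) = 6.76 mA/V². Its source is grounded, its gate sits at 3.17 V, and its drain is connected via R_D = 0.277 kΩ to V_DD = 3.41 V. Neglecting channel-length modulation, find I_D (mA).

V_GS = V_G = 3.17 V, so V_ov = 3.17 − 1.4 = 1.77 V.
Assume saturation: I_D = ½ k_n V_ov² = 0.5 × 6.76 × 1.77² = 10.6 mA, giving V_DS = V_DD − I_D R_D = 3.41 − 10.6 × 0.277 = 0.477 V.
But 0.477 V < V_ov = 1.77 V, so the device is actually in triode.
In triode I_D = k_n[V_ov V_DS − ½ V_DS²] and I_D = (V_DD − V_DS)/R_D. Equating: 0.936 V_DS² − 4.314 V_DS + 3.41 = 0, giving V_DS = 1.01 V (the root below V_ov).
I_D = (3.41 − 1.01) / 0.277 = 8.65 mA.

I_D = 8.65 mA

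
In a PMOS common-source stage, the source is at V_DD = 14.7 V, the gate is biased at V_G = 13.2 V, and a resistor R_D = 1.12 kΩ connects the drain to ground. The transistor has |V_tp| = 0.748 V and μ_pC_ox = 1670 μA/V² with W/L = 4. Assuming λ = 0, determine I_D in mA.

V_SG = V_DD − V_G = 14.7 − 13.2 = 1.5 V, so V_ov = 1.5 − 0.748 = 0.752 V.
k_p = μ_pC_ox · (W/L) = 6.68 mA/V².
Assume saturation: I_D = ½ k_p V_ov² = 0.5 × 6.68 × 0.752² = 1.89 mA, giving V_SD = V_DD − I_D R_D = 14.7 − 1.89 × 1.12 = 12.6 V.
V_SD = 12.6 V ≥ V_ov = 0.752 V, confirming saturation.

I_D = 1.89 mA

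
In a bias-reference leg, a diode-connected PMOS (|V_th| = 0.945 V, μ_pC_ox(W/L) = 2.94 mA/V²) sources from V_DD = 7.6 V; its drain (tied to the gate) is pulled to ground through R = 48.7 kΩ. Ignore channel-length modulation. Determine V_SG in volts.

With gate tied to drain, V_SG = V_SD ≥ V_SG − |V_th|, so the device is in saturation.
KCL at the drain: ½ k_p (V_SG − |V_th|)² = (V_DD − V_SG)/R.
Let x = V_SG − 0.945. Then 71.6 x² + x − 6.655 = 0, giving x = 0.298 V (positive root), so V_SG = 1.24 V.
I_D = (V_DD − V_SG)/R = (7.6 − 1.24) / 48.7 = 0.131 mA.

V_SG = 1.24 V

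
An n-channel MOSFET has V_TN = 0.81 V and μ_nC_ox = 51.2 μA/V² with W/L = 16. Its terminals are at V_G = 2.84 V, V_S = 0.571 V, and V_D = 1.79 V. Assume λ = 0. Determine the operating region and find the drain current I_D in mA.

V_GS = V_G − V_S = 2.84 − 0.571 = 2.27 V; V_DS = V_D − V_S = 1.79 − 0.571 = 1.22 V.
k_n = μ_nC_ox · (W/L) = 0.8192 mA/V².
V_ov = V_GS − V_TN = 2.27 − 0.81 = 1.46 V.
Since V_DS = 1.22 V < V_ov = 1.46 V, the device is in the triode region.
I_D = k_n [V_ov · V_DS − ½ V_DS²] = 0.8192 × [1.46 × 1.22 − 0.5 × 1.22²] = 0.848 mA.

Triode; I_D = 0.848 mA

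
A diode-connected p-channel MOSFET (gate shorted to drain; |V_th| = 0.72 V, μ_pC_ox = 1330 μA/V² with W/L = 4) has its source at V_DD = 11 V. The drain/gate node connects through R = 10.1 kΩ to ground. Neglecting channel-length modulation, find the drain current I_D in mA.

I_D = 0.958 mA

With gate tied to drain, V_SG = V_SD ≥ V_SG − |V_th|, so the device is in saturation.
k_p = μ_pC_ox · (W/L) = 5.32 mA/V².
KCL at the drain: ½ k_p (V_SG − |V_th|)² = (V_DD − V_SG)/R.
Let x = V_SG − 0.72. Then 26.9 x² + x − 10.28 = 0, giving x = 0.6 V (positive root), so V_SG = 1.32 V.
I_D = (V_DD − V_SG)/R = (11 − 1.32) / 10.1 = 0.958 mA.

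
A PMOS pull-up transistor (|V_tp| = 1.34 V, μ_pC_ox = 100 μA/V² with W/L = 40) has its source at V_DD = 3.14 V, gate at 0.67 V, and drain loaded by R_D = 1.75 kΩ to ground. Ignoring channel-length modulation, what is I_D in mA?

I_D = 1.55 mA

V_SG = V_DD − V_G = 3.14 − 0.67 = 2.47 V, so V_ov = 2.47 − 1.34 = 1.13 V.
k_p = μ_pC_ox · (W/L) = 4 mA/V².
Assume saturation: I_D = ½ k_p V_ov² = 0.5 × 4 × 1.13² = 2.55 mA, giving V_SD = V_DD − I_D R_D = 3.14 − 2.55 × 1.75 = -1.33 V.
But -1.33 V < V_ov = 1.13 V, so the device is actually in triode.
In triode I_D = k_p[V_ov V_SD − ½ V_SD²] and I_D = (V_DD − V_SD)/R_D. Equating: 3.5 V_SD² − 8.91 V_SD + 3.14 = 0, giving V_SD = 0.423 V (the root below V_ov).
I_D = (3.14 − 0.423) / 1.75 = 1.55 mA.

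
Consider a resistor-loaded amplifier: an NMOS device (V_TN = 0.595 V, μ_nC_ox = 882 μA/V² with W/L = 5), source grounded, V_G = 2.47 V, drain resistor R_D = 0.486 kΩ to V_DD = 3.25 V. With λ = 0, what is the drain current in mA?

I_D = 5.09 mA

V_GS = V_G = 2.47 V, so V_ov = 2.47 − 0.595 = 1.88 V.
k_n = μ_nC_ox · (W/L) = 4.41 mA/V².
Assume saturation: I_D = ½ k_n V_ov² = 0.5 × 4.41 × 1.88² = 7.75 mA, giving V_DS = V_DD − I_D R_D = 3.25 − 7.75 × 0.486 = -0.517 V.
But -0.517 V < V_ov = 1.88 V, so the device is actually in triode.
In triode I_D = k_n[V_ov V_DS − ½ V_DS²] and I_D = (V_DD − V_DS)/R_D. Equating: 1.07 V_DS² − 5.019 V_DS + 3.25 = 0, giving V_DS = 0.776 V (the root below V_ov).
I_D = (3.25 − 0.776) / 0.486 = 5.09 mA.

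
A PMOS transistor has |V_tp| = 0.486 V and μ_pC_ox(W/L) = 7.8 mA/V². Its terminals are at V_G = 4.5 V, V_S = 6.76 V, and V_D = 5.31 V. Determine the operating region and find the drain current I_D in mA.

Triode; I_D = 11.9 mA

V_SG = V_S − V_G = 6.76 − 4.5 = 2.26 V; V_SD = V_S − V_D = 6.76 − 5.31 = 1.45 V.
V_ov = V_SG − |V_tp| = 2.26 − 0.486 = 1.77 V.
Since V_SD = 1.45 V < V_ov = 1.77 V, the device is in the triode region.
I_D = k_p [V_ov · V_SD − ½ V_SD²] = 7.8 × [1.77 × 1.45 − 0.5 × 1.45²] = 11.9 mA.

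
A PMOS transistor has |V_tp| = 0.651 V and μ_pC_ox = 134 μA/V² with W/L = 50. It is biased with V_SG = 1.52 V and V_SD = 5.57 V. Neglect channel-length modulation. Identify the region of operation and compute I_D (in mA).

k_p = μ_pC_ox · (W/L) = 6.7 mA/V².
V_ov = V_SG − |V_tp| = 1.52 − 0.651 = 0.869 V.
Since V_SD = 5.57 V ≥ V_ov = 0.869 V, the device is in saturation.
I_D = ½ k_p V_ov² = 0.5 × 6.7 × 0.869² = 2.53 mA.

Saturation; I_D = 2.53 mA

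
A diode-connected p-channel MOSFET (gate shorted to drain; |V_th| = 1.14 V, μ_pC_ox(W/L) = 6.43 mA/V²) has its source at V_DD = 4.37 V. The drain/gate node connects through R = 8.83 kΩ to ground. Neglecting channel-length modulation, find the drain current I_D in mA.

I_D = 0.330 mA

With gate tied to drain, V_SG = V_SD ≥ V_SG − |V_th|, so the device is in saturation.
KCL at the drain: ½ k_p (V_SG − |V_th|)² = (V_DD − V_SG)/R.
Let x = V_SG − 1.14. Then 28.4 x² + x − 3.23 = 0, giving x = 0.32 V (positive root), so V_SG = 1.46 V.
I_D = (V_DD − V_SG)/R = (4.37 − 1.46) / 8.83 = 0.33 mA.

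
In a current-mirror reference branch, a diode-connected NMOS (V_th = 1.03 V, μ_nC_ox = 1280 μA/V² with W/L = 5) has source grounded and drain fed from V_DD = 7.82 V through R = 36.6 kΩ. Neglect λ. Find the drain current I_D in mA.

With gate tied to drain, V_GS = V_DS ≥ V_GS − V_th, so the device is in saturation.
k_n = μ_nC_ox · (W/L) = 6.4 mA/V².
KCL at the drain: ½ k_n (V_GS − V_th)² = (V_DD − V_GS)/R.
Let x = V_GS − 1.03. Then 117 x² + x − 6.79 = 0, giving x = 0.237 V (positive root), so V_GS = 1.27 V.
I_D = (V_DD − V_GS)/R = (7.82 − 1.27) / 36.6 = 0.179 mA.

I_D = 0.179 mA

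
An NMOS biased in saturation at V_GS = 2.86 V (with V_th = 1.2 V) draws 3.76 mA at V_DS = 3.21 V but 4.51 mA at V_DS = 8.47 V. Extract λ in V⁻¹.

λ = 0.0432 V⁻¹

With V_GS fixed, I_D ∝ (1 + λ V_DS) in saturation, so I_D2/I_D1 = (1 + λ V_DS2)/(1 + λ V_DS1).
4.51/3.76 = 1.199 = (1 + 8.47 λ)/(1 + 3.21 λ).
Solving: λ (I_D1 V_DS2 − I_D2 V_DS1) = I_D2 − I_D1, so λ = (4.51 − 3.76) / (3.76 × 8.47 − 4.51 × 3.21) = 0.75 / 17.4 = 0.0432 V⁻¹.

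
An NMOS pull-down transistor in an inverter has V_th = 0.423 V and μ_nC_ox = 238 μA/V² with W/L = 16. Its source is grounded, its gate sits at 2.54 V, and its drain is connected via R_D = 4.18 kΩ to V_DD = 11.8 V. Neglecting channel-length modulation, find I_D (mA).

V_GS = V_G = 2.54 V, so V_ov = 2.54 − 0.423 = 2.12 V.
k_n = μ_nC_ox · (W/L) = 3.808 mA/V².
Assume saturation: I_D = ½ k_n V_ov² = 0.5 × 3.808 × 2.12² = 8.53 mA, giving V_DS = V_DD − I_D R_D = 11.8 − 8.53 × 4.18 = -23.9 V.
But -23.9 V < V_ov = 2.12 V, so the device is actually in triode.
In triode I_D = k_n[V_ov V_DS − ½ V_DS²] and I_D = (V_DD − V_DS)/R_D. Equating: 7.96 V_DS² − 34.7 V_DS + 11.8 = 0, giving V_DS = 0.372 V (the root below V_ov).
I_D = (11.8 − 0.372) / 4.18 = 2.73 mA.

I_D = 2.73 mA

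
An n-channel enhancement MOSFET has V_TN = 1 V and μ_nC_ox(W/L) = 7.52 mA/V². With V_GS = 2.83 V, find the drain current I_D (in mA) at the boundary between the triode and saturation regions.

At the boundary V_DS = V_ov = V_GS − V_TN = 2.83 − 1 = 1.83 V.
I_D = ½ k_n V_ov² = 0.5 × 7.52 × 1.83² = 12.6 mA.

I_D = 12.6 mA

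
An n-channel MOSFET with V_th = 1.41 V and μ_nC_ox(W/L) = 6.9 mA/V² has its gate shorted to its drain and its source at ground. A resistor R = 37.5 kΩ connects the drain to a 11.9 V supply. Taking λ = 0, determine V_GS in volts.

V_GS = 1.69 V

With gate tied to drain, V_GS = V_DS ≥ V_GS − V_th, so the device is in saturation.
KCL at the drain: ½ k_n (V_GS − V_th)² = (V_DD − V_GS)/R.
Let x = V_GS − 1.41. Then 129 x² + x − 10.49 = 0, giving x = 0.281 V (positive root), so V_GS = 1.69 V.
I_D = (V_DD − V_GS)/R = (11.9 − 1.69) / 37.5 = 0.272 mA.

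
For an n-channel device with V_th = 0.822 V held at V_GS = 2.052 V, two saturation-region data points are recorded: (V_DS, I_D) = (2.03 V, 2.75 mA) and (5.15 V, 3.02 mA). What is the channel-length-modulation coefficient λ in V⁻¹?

λ = 0.0336 V⁻¹

With V_GS fixed, I_D ∝ (1 + λ V_DS) in saturation, so I_D2/I_D1 = (1 + λ V_DS2)/(1 + λ V_DS1).
3.02/2.75 = 1.098 = (1 + 5.15 λ)/(1 + 2.03 λ).
Solving: λ (I_D1 V_DS2 − I_D2 V_DS1) = I_D2 − I_D1, so λ = (3.02 − 2.75) / (2.75 × 5.15 − 3.02 × 2.03) = 0.27 / 8.03 = 0.0336 V⁻¹.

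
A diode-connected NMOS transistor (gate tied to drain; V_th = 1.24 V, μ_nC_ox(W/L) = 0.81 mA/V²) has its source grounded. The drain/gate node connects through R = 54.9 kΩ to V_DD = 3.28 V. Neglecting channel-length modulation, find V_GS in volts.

V_GS = 1.52 V

With gate tied to drain, V_GS = V_DS ≥ V_GS − V_th, so the device is in saturation.
KCL at the drain: ½ k_n (V_GS − V_th)² = (V_DD − V_GS)/R.
Let x = V_GS − 1.24. Then 22.2 x² + x − 2.04 = 0, giving x = 0.281 V (positive root), so V_GS = 1.52 V.
I_D = (V_DD − V_GS)/R = (3.28 − 1.52) / 54.9 = 0.032 mA.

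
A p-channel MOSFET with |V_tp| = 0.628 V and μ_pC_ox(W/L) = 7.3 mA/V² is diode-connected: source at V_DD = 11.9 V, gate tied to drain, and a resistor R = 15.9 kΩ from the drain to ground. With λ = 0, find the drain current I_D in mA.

I_D = 0.682 mA

With gate tied to drain, V_SG = V_SD ≥ V_SG − |V_tp|, so the device is in saturation.
KCL at the drain: ½ k_p (V_SG − |V_tp|)² = (V_DD − V_SG)/R.
Let x = V_SG − 0.628. Then 58 x² + x − 11.27 = 0, giving x = 0.432 V (positive root), so V_SG = 1.06 V.
I_D = (V_DD − V_SG)/R = (11.9 − 1.06) / 15.9 = 0.682 mA.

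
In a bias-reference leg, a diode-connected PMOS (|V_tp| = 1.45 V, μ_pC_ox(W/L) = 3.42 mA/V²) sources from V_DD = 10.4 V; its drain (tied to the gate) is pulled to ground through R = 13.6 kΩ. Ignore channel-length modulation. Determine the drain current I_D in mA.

With gate tied to drain, V_SG = V_SD ≥ V_SG − |V_tp|, so the device is in saturation.
KCL at the drain: ½ k_p (V_SG − |V_tp|)² = (V_DD − V_SG)/R.
Let x = V_SG − 1.45. Then 23.3 x² + x − 8.95 = 0, giving x = 0.599 V (positive root), so V_SG = 2.05 V.
I_D = (V_DD − V_SG)/R = (10.4 − 2.05) / 13.6 = 0.614 mA.

I_D = 0.614 mA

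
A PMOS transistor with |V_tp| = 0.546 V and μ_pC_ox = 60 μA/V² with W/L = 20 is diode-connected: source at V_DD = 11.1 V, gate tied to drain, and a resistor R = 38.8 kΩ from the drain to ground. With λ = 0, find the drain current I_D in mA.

I_D = 0.255 mA

With gate tied to drain, V_SG = V_SD ≥ V_SG − |V_tp|, so the device is in saturation.
k_p = μ_pC_ox · (W/L) = 1.2 mA/V².
KCL at the drain: ½ k_p (V_SG − |V_tp|)² = (V_DD − V_SG)/R.
Let x = V_SG − 0.546. Then 23.3 x² + x − 10.55 = 0, giving x = 0.652 V (positive root), so V_SG = 1.2 V.
I_D = (V_DD − V_SG)/R = (11.1 − 1.2) / 38.8 = 0.255 mA.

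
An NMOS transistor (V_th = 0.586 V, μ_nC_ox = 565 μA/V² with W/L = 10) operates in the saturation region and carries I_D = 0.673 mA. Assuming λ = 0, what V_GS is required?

k_n = μ_nC_ox · (W/L) = 5.65 mA/V².
In saturation I_D = ½ k_n (V_GS − V_th)², so V_GS − V_th = √(2 I_D / k_n) = √(2 × 0.673 / 5.65) = 0.488 V.
V_GS = 0.586 + 0.488 = 1.07 V.

V_GS = 1.07 V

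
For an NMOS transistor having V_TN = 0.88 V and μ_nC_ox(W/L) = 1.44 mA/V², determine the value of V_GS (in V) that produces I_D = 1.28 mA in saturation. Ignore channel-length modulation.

In saturation I_D = ½ k_n (V_GS − V_TN)², so V_GS − V_TN = √(2 I_D / k_n) = √(2 × 1.28 / 1.44) = 1.33 V.
V_GS = 0.88 + 1.33 = 2.21 V.

V_GS = 2.21 V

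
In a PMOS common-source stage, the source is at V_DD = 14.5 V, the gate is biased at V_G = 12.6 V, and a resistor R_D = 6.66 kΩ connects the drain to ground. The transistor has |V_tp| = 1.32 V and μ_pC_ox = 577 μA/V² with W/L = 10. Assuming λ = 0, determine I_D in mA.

I_D = 0.971 mA

V_SG = V_DD − V_G = 14.5 − 12.6 = 1.9 V, so V_ov = 1.9 − 1.32 = 0.58 V.
k_p = μ_pC_ox · (W/L) = 5.77 mA/V².
Assume saturation: I_D = ½ k_p V_ov² = 0.5 × 5.77 × 0.58² = 0.971 mA, giving V_SD = V_DD − I_D R_D = 14.5 − 0.971 × 6.66 = 8.04 V.
V_SD = 8.04 V ≥ V_ov = 0.58 V, confirming saturation.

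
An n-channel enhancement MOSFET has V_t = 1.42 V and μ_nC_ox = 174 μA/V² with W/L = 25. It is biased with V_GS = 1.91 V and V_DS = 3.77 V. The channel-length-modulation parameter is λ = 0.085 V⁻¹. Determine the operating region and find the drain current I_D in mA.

k_n = μ_nC_ox · (W/L) = 4.35 mA/V².
V_ov = V_GS − V_t = 1.91 − 1.42 = 0.49 V.
Since V_DS = 3.77 V ≥ V_ov = 0.49 V, the device is in saturation.
I_D = ½ k_n V_ov² (1 + λ V_DS) = 0.5 × 4.35 × 0.49² × (1 + 0.085 × 3.77) = 0.69 mA.

Saturation; I_D = 0.690 mA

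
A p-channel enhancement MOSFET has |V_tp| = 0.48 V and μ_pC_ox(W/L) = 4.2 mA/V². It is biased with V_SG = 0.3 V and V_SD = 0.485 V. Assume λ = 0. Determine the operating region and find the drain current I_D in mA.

Cutoff; I_D = 0 mA

V_SG = 0.3 V < |V_tp| = 0.48 V, so the transistor is in cutoff.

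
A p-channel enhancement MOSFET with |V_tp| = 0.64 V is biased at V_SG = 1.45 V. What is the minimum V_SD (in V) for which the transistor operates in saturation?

V_SD,sat = 0.810 V

The boundary between triode and saturation is V_SD = V_SG − |V_tp| = V_ov.
V_ov = 1.45 − 0.64 = 0.81 V.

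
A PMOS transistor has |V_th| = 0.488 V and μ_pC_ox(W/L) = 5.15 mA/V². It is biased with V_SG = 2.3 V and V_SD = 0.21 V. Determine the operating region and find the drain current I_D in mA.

V_ov = V_SG − |V_th| = 2.3 − 0.488 = 1.81 V.
Since V_SD = 0.21 V < V_ov = 1.81 V, the device is in the triode region.
I_D = k_p [V_ov · V_SD − ½ V_SD²] = 5.15 × [1.81 × 0.21 − 0.5 × 0.21²] = 1.85 mA.

Triode; I_D = 1.85 mA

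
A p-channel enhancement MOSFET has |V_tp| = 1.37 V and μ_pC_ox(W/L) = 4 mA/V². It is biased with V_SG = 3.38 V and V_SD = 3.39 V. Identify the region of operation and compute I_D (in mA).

V_ov = V_SG − |V_tp| = 3.38 − 1.37 = 2.01 V.
Since V_SD = 3.39 V ≥ V_ov = 2.01 V, the device is in saturation.
I_D = ½ k_p V_ov² = 0.5 × 4 × 2.01² = 8.08 mA.

Saturation; I_D = 8.08 mA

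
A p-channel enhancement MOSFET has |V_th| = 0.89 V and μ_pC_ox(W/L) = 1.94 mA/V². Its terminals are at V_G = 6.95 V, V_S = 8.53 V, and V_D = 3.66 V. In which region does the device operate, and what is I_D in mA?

Saturation; I_D = 0.462 mA

V_SG = V_S − V_G = 8.53 − 6.95 = 1.58 V; V_SD = V_S − V_D = 8.53 − 3.66 = 4.87 V.
V_ov = V_SG − |V_th| = 1.58 − 0.89 = 0.69 V.
Since V_SD = 4.87 V ≥ V_ov = 0.69 V, the device is in saturation.
I_D = ½ k_p V_ov² = 0.5 × 1.94 × 0.69² = 0.462 mA.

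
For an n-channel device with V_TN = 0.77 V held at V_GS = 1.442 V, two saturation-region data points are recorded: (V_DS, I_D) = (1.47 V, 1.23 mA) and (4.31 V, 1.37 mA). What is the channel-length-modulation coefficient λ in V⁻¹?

With V_GS fixed, I_D ∝ (1 + λ V_DS) in saturation, so I_D2/I_D1 = (1 + λ V_DS2)/(1 + λ V_DS1).
1.37/1.23 = 1.114 = (1 + 4.31 λ)/(1 + 1.47 λ).
Solving: λ (I_D1 V_DS2 − I_D2 V_DS1) = I_D2 − I_D1, so λ = (1.37 − 1.23) / (1.23 × 4.31 − 1.37 × 1.47) = 0.14 / 3.29 = 0.0426 V⁻¹.

λ = 0.0426 V⁻¹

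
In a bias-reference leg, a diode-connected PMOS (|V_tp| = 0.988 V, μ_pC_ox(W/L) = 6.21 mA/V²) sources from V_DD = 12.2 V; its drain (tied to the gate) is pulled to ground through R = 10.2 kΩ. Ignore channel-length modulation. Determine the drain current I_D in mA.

I_D = 1.04 mA

With gate tied to drain, V_SG = V_SD ≥ V_SG − |V_tp|, so the device is in saturation.
KCL at the drain: ½ k_p (V_SG − |V_tp|)² = (V_DD − V_SG)/R.
Let x = V_SG − 0.988. Then 31.7 x² + x − 11.21 = 0, giving x = 0.579 V (positive root), so V_SG = 1.57 V.
I_D = (V_DD − V_SG)/R = (12.2 − 1.57) / 10.2 = 1.04 mA.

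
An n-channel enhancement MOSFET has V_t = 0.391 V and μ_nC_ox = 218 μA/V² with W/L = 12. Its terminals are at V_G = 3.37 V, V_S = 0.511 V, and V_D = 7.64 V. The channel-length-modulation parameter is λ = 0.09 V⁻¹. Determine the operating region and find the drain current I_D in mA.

Saturation; I_D = 13.1 mA

V_GS = V_G − V_S = 3.37 − 0.511 = 2.86 V; V_DS = V_D − V_S = 7.64 − 0.511 = 7.13 V.
k_n = μ_nC_ox · (W/L) = 2.616 mA/V².
V_ov = V_GS − V_t = 2.86 − 0.391 = 2.47 V.
Since V_DS = 7.13 V ≥ V_ov = 2.47 V, the device is in saturation.
I_D = ½ k_n V_ov² (1 + λ V_DS) = 0.5 × 2.616 × 2.47² × (1 + 0.09 × 7.13) = 13.1 mA.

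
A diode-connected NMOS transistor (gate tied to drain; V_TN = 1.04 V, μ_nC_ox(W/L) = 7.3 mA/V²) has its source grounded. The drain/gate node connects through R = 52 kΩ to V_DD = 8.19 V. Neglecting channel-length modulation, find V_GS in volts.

With gate tied to drain, V_GS = V_DS ≥ V_GS − V_TN, so the device is in saturation.
KCL at the drain: ½ k_n (V_GS − V_TN)² = (V_DD − V_GS)/R.
Let x = V_GS − 1.04. Then 190 x² + x − 7.15 = 0, giving x = 0.191 V (positive root), so V_GS = 1.23 V.
I_D = (V_DD − V_GS)/R = (8.19 − 1.23) / 52 = 0.134 mA.

V_GS = 1.23 V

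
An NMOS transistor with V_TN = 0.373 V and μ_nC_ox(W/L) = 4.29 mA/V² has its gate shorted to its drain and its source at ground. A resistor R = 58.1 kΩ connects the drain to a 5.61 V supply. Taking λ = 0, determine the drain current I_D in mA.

With gate tied to drain, V_GS = V_DS ≥ V_GS − V_TN, so the device is in saturation.
KCL at the drain: ½ k_n (V_GS − V_TN)² = (V_DD − V_GS)/R.
Let x = V_GS − 0.373. Then 125 x² + x − 5.237 = 0, giving x = 0.201 V (positive root), so V_GS = 0.574 V.
I_D = (V_DD − V_GS)/R = (5.61 − 0.574) / 58.1 = 0.0867 mA.

I_D = 0.0867 mA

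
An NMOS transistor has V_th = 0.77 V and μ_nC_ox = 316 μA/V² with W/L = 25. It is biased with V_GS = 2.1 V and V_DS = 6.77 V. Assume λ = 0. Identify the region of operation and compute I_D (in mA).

k_n = μ_nC_ox · (W/L) = 7.9 mA/V².
V_ov = V_GS − V_th = 2.1 − 0.77 = 1.33 V.
Since V_DS = 6.77 V ≥ V_ov = 1.33 V, the device is in saturation.
I_D = ½ k_n V_ov² = 0.5 × 7.9 × 1.33² = 6.99 mA.

Saturation; I_D = 6.99 mA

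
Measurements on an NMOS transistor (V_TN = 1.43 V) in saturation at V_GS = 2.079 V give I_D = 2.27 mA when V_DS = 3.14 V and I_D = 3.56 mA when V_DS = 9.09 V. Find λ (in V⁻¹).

With V_GS fixed, I_D ∝ (1 + λ V_DS) in saturation, so I_D2/I_D1 = (1 + λ V_DS2)/(1 + λ V_DS1).
3.56/2.27 = 1.568 = (1 + 9.09 λ)/(1 + 3.14 λ).
Solving: λ (I_D1 V_DS2 − I_D2 V_DS1) = I_D2 − I_D1, so λ = (3.56 − 2.27) / (2.27 × 9.09 − 3.56 × 3.14) = 1.29 / 9.46 = 0.136 V⁻¹.

λ = 0.136 V⁻¹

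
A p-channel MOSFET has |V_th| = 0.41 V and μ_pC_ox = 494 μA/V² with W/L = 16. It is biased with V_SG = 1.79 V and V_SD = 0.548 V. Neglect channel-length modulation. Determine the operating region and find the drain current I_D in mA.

Triode; I_D = 4.79 mA

k_p = μ_pC_ox · (W/L) = 7.904 mA/V².
V_ov = V_SG − |V_th| = 1.79 − 0.41 = 1.38 V.
Since V_SD = 0.548 V < V_ov = 1.38 V, the device is in the triode region.
I_D = k_p [V_ov · V_SD − ½ V_SD²] = 7.904 × [1.38 × 0.548 − 0.5 × 0.548²] = 4.79 mA.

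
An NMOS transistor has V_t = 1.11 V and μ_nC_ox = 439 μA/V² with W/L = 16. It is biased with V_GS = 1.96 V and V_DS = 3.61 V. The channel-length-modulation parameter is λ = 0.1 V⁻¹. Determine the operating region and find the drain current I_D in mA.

k_n = μ_nC_ox · (W/L) = 7.024 mA/V².
V_ov = V_GS − V_t = 1.96 − 1.11 = 0.85 V.
Since V_DS = 3.61 V ≥ V_ov = 0.85 V, the device is in saturation.
I_D = ½ k_n V_ov² (1 + λ V_DS) = 0.5 × 7.024 × 0.85² × (1 + 0.1 × 3.61) = 3.45 mA.

Saturation; I_D = 3.45 mA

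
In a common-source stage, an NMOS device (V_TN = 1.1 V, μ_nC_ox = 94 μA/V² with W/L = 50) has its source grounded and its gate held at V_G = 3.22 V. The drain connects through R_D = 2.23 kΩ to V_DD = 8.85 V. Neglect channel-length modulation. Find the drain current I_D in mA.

V_GS = V_G = 3.22 V, so V_ov = 3.22 − 1.1 = 2.12 V.
k_n = μ_nC_ox · (W/L) = 4.7 mA/V².
Assume saturation: I_D = ½ k_n V_ov² = 0.5 × 4.7 × 2.12² = 10.6 mA, giving V_DS = V_DD − I_D R_D = 8.85 − 10.6 × 2.23 = -14.7 V.
But -14.7 V < V_ov = 2.12 V, so the device is actually in triode.
In triode I_D = k_n[V_ov V_DS − ½ V_DS²] and I_D = (V_DD − V_DS)/R_D. Equating: 5.24 V_DS² − 23.22 V_DS + 8.85 = 0, giving V_DS = 0.421 V (the root below V_ov).
I_D = (8.85 − 0.421) / 2.23 = 3.78 mA.

I_D = 3.78 mA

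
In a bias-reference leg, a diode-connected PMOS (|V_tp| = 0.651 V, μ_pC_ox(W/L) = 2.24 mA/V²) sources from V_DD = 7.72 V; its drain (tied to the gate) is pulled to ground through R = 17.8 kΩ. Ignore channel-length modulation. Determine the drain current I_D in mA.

I_D = 0.365 mA

With gate tied to drain, V_SG = V_SD ≥ V_SG − |V_tp|, so the device is in saturation.
KCL at the drain: ½ k_p (V_SG − |V_tp|)² = (V_DD − V_SG)/R.
Let x = V_SG − 0.651. Then 19.9 x² + x − 7.069 = 0, giving x = 0.571 V (positive root), so V_SG = 1.22 V.
I_D = (V_DD − V_SG)/R = (7.72 − 1.22) / 17.8 = 0.365 mA.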